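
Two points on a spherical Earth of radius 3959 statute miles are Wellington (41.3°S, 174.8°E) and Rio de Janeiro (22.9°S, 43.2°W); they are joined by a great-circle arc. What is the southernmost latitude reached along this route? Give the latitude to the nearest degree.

≈ 64°S

The great circle lies in the plane with unit normal n̂ = (p₁ × p₂)/|p₁ × p₂|.
Here n̂_z ≈ +0.445; the vertex latitude is φ_max = arccos|n̂_z| ≈ 63.6°.
Check via Clairaut: cos φ_max = |cos φ₁| · sin C = cos(41.3°)·sin(143.7°) ≈ 0.445, again giving ≈ 63.6°.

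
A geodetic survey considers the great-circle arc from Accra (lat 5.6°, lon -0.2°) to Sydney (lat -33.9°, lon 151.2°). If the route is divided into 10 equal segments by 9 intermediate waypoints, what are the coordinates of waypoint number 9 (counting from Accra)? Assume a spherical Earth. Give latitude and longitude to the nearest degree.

≈ lat -42°, lon 137°

Write both endpoints as unit vectors p₁, p₂ with components (cos φ cos λ, cos φ sin λ, sin φ).
The central angle between the endpoints is δ = arccos(p₁·p₂) ≈ 2.465 rad (141.2°).
Interpolate at f = 9/10 with slerp weights a = sin((1−f)δ)/sin δ ≈ 0.390, b = sin(fδ)/sin δ ≈ 1.274.
p = a·p₁ + b·p₂ ≈ (-0.539, 0.508, -0.672); φ = arcsin(p_z) ≈ -42.25°, λ = atan2(p_y, p_x) ≈ 136.68°.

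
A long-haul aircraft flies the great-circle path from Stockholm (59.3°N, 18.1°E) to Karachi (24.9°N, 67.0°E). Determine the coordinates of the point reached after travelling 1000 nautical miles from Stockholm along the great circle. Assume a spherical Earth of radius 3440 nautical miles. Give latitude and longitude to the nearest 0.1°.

≈ (49.9°N, 42.2°E)

Write both endpoints as unit vectors p₁, p₂ with components (cos φ cos λ, cos φ sin λ, sin φ).
The central angle between the endpoints is δ = arccos(p₁·p₂) ≈ 0.841 rad (48.2°). The total great-circle distance is δ·R ≈ 0.841 × 3440 ≈ 2894 nmi, so the target fraction is f = 1000/2894 ≈ 0.346.
Interpolate at f ≈ 0.346 with slerp weights a = sin((1−f)δ)/sin δ ≈ 0.702, b = sin(fδ)/sin δ ≈ 0.384.
p = a·p₁ + b·p₂ ≈ (0.477, 0.432, 0.765); φ = arcsin(p_z) ≈ 49.94°, λ = atan2(p_y, p_x) ≈ 42.20°.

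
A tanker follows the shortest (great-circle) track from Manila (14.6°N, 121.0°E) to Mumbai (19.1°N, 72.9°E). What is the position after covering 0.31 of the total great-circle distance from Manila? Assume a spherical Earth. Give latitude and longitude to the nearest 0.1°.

Convert each endpoint to a unit vector on the sphere (x = cos φ cos λ, y = cos φ sin λ, z = sin φ).
The central angle between the endpoints is δ = arccos(p₁·p₂) ≈ 0.805 rad (46.1°).
Interpolate at f = 0.31 with slerp weights a = sin((1−f)δ)/sin δ ≈ 0.732, b = sin(fδ)/sin δ ≈ 0.343.
p = a·p₁ + b·p₂ ≈ (-0.269, 0.916, 0.297); φ = arcsin(p_z) ≈ 17.25°, λ = atan2(p_y, p_x) ≈ 106.39°.

≈ (17.2°N, 106.4°E)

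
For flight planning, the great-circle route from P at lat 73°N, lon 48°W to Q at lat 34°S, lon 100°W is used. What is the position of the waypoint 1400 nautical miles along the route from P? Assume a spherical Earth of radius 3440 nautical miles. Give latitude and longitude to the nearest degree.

≈ lat 53°N, lon 76°W

Write both endpoints as unit vectors p₁, p₂ with components (cos φ cos λ, cos φ sin λ, sin φ).
The central angle between the endpoints is δ = arccos(p₁·p₂) ≈ 1.967 rad (112.7°). The total great-circle distance is δ·R ≈ 1.967 × 3440 ≈ 6765 nmi, so the target fraction is f = 1400/6765 ≈ 0.207.
Interpolate at f ≈ 0.207 with slerp weights a = sin((1−f)δ)/sin δ ≈ 1.084, b = sin(fδ)/sin δ ≈ 0.429.
p = a·p₁ + b·p₂ ≈ (0.150, -0.586, 0.796); φ = arcsin(p_z) ≈ 52.79°, λ = atan2(p_y, p_x) ≈ -75.61°.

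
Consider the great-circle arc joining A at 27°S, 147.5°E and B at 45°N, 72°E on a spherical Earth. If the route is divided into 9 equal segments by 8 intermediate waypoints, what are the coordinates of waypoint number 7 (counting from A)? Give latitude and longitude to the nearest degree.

≈ 32°N, 95°E

Convert each endpoint to a unit vector on the sphere (x = cos φ cos λ, y = cos φ sin λ, z = sin φ).
The central angle between the endpoints is δ = arccos(p₁·p₂) ≈ 1.735 rad (99.4°).
Interpolate at f = 7/9 with slerp weights a = sin((1−f)δ)/sin δ ≈ 0.381, b = sin(fδ)/sin δ ≈ 0.989.
p = a·p₁ + b·p₂ ≈ (-0.070, 0.847, 0.526); φ = arcsin(p_z) ≈ 31.75°, λ = atan2(p_y, p_x) ≈ 94.75°.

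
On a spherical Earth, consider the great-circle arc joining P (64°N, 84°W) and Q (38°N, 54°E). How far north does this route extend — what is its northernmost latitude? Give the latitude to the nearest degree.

The great circle lies in the plane with unit normal n̂ = (p₁ × p₂)/|p₁ × p₂|.
Here n̂_z ≈ +0.242; the vertex latitude is φ_max = arccos|n̂_z| ≈ 76.0°.
Check via Clairaut: cos φ_max = |cos φ₁| · sin C = cos(64.0°)·sin(33.5°) ≈ 0.242, again giving ≈ 76.0°.

≈ 76°N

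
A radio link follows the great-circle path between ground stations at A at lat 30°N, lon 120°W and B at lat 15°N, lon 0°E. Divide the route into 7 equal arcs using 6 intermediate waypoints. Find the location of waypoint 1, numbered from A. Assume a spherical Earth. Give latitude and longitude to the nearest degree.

≈ lat 36°N, lon 103°W

From cos δ = sin φ₁ sin φ₂ + cos φ₁ cos φ₂ cos Δλ, the central angle is δ ≈ 1.864 rad (106.8°).
Interpolate at f = 1/7 with slerp weights a = sin((1−f)δ)/sin δ ≈ 1.044, b = sin(fδ)/sin δ ≈ 0.275.
p = a·p₁ + b·p₂ ≈ (-0.187, -0.783, 0.593); φ = arcsin(p_z) ≈ 36.39°, λ = atan2(p_y, p_x) ≈ -103.41°.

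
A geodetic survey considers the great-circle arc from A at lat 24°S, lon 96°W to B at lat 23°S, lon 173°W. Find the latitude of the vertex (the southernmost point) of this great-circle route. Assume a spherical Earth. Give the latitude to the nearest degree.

≈ 29°S

The great circle lies in the plane with unit normal n̂ = (p₁ × p₂)/|p₁ × p₂|.
Here n̂_z ≈ -0.874; the vertex latitude is φ_max = arccos|n̂_z| ≈ 29.1°.
Check via Clairaut: cos φ_max = |cos φ₁| · sin C = cos(24.0°)·sin(106.9°) ≈ 0.874, again giving ≈ 29.1°.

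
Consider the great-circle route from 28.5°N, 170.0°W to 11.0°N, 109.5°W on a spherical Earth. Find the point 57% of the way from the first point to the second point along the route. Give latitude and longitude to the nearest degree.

≈ 21°N, 134°W

From cos δ = sin φ₁ sin φ₂ + cos φ₁ cos φ₂ cos Δλ, the central angle is δ ≈ 1.029 rad (58.9°).
Interpolate at f = 0.57 with slerp weights a = sin((1−f)δ)/sin δ ≈ 0.500, b = sin(fδ)/sin δ ≈ 0.646.
p = a·p₁ + b·p₂ ≈ (-0.644, -0.674, 0.362); φ = arcsin(p_z) ≈ 21.20°, λ = atan2(p_y, p_x) ≈ -133.70°.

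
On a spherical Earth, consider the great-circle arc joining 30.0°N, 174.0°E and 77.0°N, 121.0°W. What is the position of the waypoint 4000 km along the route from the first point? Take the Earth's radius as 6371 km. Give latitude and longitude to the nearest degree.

Write both endpoints as unit vectors p₁, p₂ with components (cos φ cos λ, cos φ sin λ, sin φ).
The central angle between the endpoints is δ = arccos(p₁·p₂) ≈ 0.965 rad (55.3°). The total great-circle distance is δ·R ≈ 0.965 × 6371 ≈ 6147 km, so the target fraction is f = 4000/6147 ≈ 0.651.
Interpolate at f ≈ 0.651 with slerp weights a = sin((1−f)δ)/sin δ ≈ 0.402, b = sin(fδ)/sin δ ≈ 0.715.
p = a·p₁ + b·p₂ ≈ (-0.429, -0.101, 0.897); φ = arcsin(p_z) ≈ 63.83°, λ = atan2(p_y, p_x) ≈ -166.71°.

≈ 64°N, 167°W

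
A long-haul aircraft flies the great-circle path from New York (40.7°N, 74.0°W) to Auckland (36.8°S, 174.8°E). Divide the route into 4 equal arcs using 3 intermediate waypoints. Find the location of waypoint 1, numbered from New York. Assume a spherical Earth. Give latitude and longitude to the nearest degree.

The haversine formula gives a central angle δ ≈ 2.227 rad (127.6°) between the endpoints.
Interpolate at f = 1/4 with slerp weights a = sin((1−f)δ)/sin δ ≈ 1.256, b = sin(fδ)/sin δ ≈ 0.667.
p = a·p₁ + b·p₂ ≈ (-0.269, -0.867, 0.419); φ = arcsin(p_z) ≈ 24.80°, λ = atan2(p_y, p_x) ≈ -107.27°.

≈ 25°N, 107°W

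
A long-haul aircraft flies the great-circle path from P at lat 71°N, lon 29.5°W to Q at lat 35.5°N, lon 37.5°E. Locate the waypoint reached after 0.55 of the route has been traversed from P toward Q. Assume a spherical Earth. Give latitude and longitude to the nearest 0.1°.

Convert each endpoint to a unit vector on the sphere (x = cos φ cos λ, y = cos φ sin λ, z = sin φ).
The central angle between the endpoints is δ = arccos(p₁·p₂) ≈ 0.860 rad (49.3°).
Interpolate at f = 0.55 with slerp weights a = sin((1−f)δ)/sin δ ≈ 0.498, b = sin(fδ)/sin δ ≈ 0.601.
p = a·p₁ + b·p₂ ≈ (0.529, 0.218, 0.820); φ = arcsin(p_z) ≈ 55.08°, λ = atan2(p_y, p_x) ≈ 22.39°.

≈ lat 55.1°N, lon 22.4°E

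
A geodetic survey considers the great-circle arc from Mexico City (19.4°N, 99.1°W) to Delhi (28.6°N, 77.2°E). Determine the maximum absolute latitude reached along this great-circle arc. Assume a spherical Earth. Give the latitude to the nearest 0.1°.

The great circle lies in the plane with unit normal n̂ = (p₁ × p₂)/|p₁ × p₂|.
Here n̂_z ≈ +0.072; the vertex latitude is φ_max = arccos|n̂_z| ≈ 85.9°.
Check via Clairaut: cos φ_max = |cos φ₁| · sin C = cos(19.4°)·sin(4.4°) ≈ 0.072, again giving ≈ 85.9°.

≈ 85.9°N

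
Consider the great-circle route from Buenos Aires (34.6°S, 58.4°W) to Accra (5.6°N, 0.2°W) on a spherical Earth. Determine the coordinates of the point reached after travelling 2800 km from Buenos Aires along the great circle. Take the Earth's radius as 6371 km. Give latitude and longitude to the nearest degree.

≈ (22°S, 34°W)

Write both endpoints as unit vectors p₁, p₂ with components (cos φ cos λ, cos φ sin λ, sin φ).
The central angle between the endpoints is δ = arccos(p₁·p₂) ≈ 1.185 rad (67.9°). The total great-circle distance is δ·R ≈ 1.185 × 6371 ≈ 7550 km, so the target fraction is f = 2800/7550 ≈ 0.371.
Interpolate at f ≈ 0.371 with slerp weights a = sin((1−f)δ)/sin δ ≈ 0.732, b = sin(fδ)/sin δ ≈ 0.459.
p = a·p₁ + b·p₂ ≈ (0.773, -0.515, -0.371); φ = arcsin(p_z) ≈ -21.77°, λ = atan2(p_y, p_x) ≈ -33.67°.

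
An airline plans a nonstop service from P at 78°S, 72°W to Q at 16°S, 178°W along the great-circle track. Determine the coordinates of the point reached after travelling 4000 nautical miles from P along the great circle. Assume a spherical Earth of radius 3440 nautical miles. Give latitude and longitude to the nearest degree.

≈ 27°S, 175°W

Write both endpoints as unit vectors p₁, p₂ with components (cos φ cos λ, cos φ sin λ, sin φ).
The central angle between the endpoints is δ = arccos(p₁·p₂) ≈ 1.355 rad (77.6°). The total great-circle distance is δ·R ≈ 1.355 × 3440 ≈ 4660 nmi, so the target fraction is f = 4000/4660 ≈ 0.858.
Interpolate at f ≈ 0.858 with slerp weights a = sin((1−f)δ)/sin δ ≈ 0.195, b = sin(fδ)/sin δ ≈ 0.940.
p = a·p₁ + b·p₂ ≈ (-0.890, -0.070, -0.450); φ = arcsin(p_z) ≈ -26.74°, λ = atan2(p_y, p_x) ≈ -175.50°.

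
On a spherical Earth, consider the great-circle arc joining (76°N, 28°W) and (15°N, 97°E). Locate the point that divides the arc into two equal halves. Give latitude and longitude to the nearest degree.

From cos δ = sin φ₁ sin φ₂ + cos φ₁ cos φ₂ cos Δλ, the central angle is δ ≈ 1.453 rad (83.3°).
Interpolate at f = 1/2 with slerp weights a = sin((1−f)δ)/sin δ ≈ 0.669, b = sin(fδ)/sin δ ≈ 0.669.
p = a·p₁ + b·p₂ ≈ (0.064, 0.565, 0.822); φ = arcsin(p_z) ≈ 55.32°, λ = atan2(p_y, p_x) ≈ 83.53°.

≈ (55°N, 84°E)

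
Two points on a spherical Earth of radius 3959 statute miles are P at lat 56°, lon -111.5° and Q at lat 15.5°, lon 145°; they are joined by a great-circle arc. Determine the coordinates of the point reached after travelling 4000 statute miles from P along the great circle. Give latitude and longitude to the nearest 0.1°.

≈ lat 36.9°, lon 162.8°

Write both endpoints as unit vectors p₁, p₂ with components (cos φ cos λ, cos φ sin λ, sin φ).
The central angle between the endpoints is δ = arccos(p₁·p₂) ≈ 1.475 rad (84.5°). The total great-circle distance is δ·R ≈ 1.475 × 3959 ≈ 5839 mi, so the target fraction is f = 4000/5839 ≈ 0.685.
Interpolate at f ≈ 0.685 with slerp weights a = sin((1−f)δ)/sin δ ≈ 0.450, b = sin(fδ)/sin δ ≈ 0.851.
p = a·p₁ + b·p₂ ≈ (-0.764, 0.236, 0.601); φ = arcsin(p_z) ≈ 36.91°, λ = atan2(p_y, p_x) ≈ 162.82°.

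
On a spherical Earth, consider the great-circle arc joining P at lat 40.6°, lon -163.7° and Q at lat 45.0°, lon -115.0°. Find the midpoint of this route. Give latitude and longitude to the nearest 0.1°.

Write both endpoints as unit vectors p₁, p₂ with components (cos φ cos λ, cos φ sin λ, sin φ).
The central angle between the endpoints is δ = arccos(p₁·p₂) ≈ 0.619 rad (35.5°).
Interpolate at f = 1/2 with slerp weights a = sin((1−f)δ)/sin δ ≈ 0.525, b = sin(fδ)/sin δ ≈ 0.525.
p = a·p₁ + b·p₂ ≈ (-0.539, -0.448, 0.713); φ = arcsin(p_z) ≈ 45.46°, λ = atan2(p_y, p_x) ≈ -140.27°.

≈ lat 45.5°, lon -140.3°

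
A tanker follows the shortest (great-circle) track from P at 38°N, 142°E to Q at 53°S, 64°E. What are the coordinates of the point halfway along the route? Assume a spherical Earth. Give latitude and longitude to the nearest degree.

≈ 10°S, 109°E

Write both endpoints as unit vectors p₁, p₂ with components (cos φ cos λ, cos φ sin λ, sin φ).
The central angle between the endpoints is δ = arccos(p₁·p₂) ≈ 1.975 rad (113.1°).
Interpolate at f = 1/2 with slerp weights a = sin((1−f)δ)/sin δ ≈ 0.908, b = sin(fδ)/sin δ ≈ 0.908.
p = a·p₁ + b·p₂ ≈ (-0.324, 0.931, -0.166); φ = arcsin(p_z) ≈ -9.56°, λ = atan2(p_y, p_x) ≈ 109.19°.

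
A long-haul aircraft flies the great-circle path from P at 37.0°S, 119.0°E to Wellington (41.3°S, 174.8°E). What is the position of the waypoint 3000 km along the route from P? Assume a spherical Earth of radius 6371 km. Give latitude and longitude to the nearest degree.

Write both endpoints as unit vectors p₁, p₂ with components (cos φ cos λ, cos φ sin λ, sin φ).
The central angle between the endpoints is δ = arccos(p₁·p₂) ≈ 0.746 rad (42.7°). The total great-circle distance is δ·R ≈ 0.746 × 6371 ≈ 4752 km, so the target fraction is f = 3000/4752 ≈ 0.631.
Interpolate at f ≈ 0.631 with slerp weights a = sin((1−f)δ)/sin δ ≈ 0.400, b = sin(fδ)/sin δ ≈ 0.668.
p = a·p₁ + b·p₂ ≈ (-0.655, 0.325, -0.682); φ = arcsin(p_z) ≈ -43.00°, λ = atan2(p_y, p_x) ≈ 153.61°.

≈ 43°S, 154°E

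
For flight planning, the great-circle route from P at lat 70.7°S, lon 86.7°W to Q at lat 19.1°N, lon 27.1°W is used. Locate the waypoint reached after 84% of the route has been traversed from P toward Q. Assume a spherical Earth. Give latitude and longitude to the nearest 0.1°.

From cos δ = sin φ₁ sin φ₂ + cos φ₁ cos φ₂ cos Δλ, the central angle is δ ≈ 1.722 rad (98.7°).
Interpolate at f = 0.84 with slerp weights a = sin((1−f)δ)/sin δ ≈ 0.275, b = sin(fδ)/sin δ ≈ 1.004.
p = a·p₁ + b·p₂ ≈ (0.850, -0.523, 0.069); φ = arcsin(p_z) ≈ 3.94°, λ = atan2(p_y, p_x) ≈ -31.61°.

≈ lat 3.9°N, lon 31.6°W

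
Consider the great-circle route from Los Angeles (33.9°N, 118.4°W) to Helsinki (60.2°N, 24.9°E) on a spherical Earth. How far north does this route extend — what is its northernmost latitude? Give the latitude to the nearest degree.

The great circle lies in the plane with unit normal n̂ = (p₁ × p₂)/|p₁ × p₂|.
Here n̂_z ≈ +0.249; the vertex latitude is φ_max = arccos|n̂_z| ≈ 75.6°.
Check via Clairaut: cos φ_max = |cos φ₁| · sin C = cos(33.9°)·sin(17.5°) ≈ 0.249, again giving ≈ 75.6°.

≈ 76°N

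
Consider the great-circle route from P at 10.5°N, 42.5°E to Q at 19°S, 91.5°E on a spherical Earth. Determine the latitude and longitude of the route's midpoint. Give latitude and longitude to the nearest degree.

≈ 5°S, 66°E

From cos δ = sin φ₁ sin φ₂ + cos φ₁ cos φ₂ cos Δλ, the central angle is δ ≈ 0.988 rad (56.6°).
Interpolate at f = 1/2 with slerp weights a = sin((1−f)δ)/sin δ ≈ 0.568, b = sin(fδ)/sin δ ≈ 0.568.
p = a·p₁ + b·p₂ ≈ (0.398, 0.914, -0.081); φ = arcsin(p_z) ≈ -4.67°, λ = atan2(p_y, p_x) ≈ 66.49°.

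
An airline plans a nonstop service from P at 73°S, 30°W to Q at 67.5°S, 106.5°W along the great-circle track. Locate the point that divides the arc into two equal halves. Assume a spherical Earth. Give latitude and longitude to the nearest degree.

Convert each endpoint to a unit vector on the sphere (x = cos φ cos λ, y = cos φ sin λ, z = sin φ).
The central angle between the endpoints is δ = arccos(p₁·p₂) ≈ 0.428 rad (24.5°).
Interpolate at f = 1/2 with slerp weights a = sin((1−f)δ)/sin δ ≈ 0.512, b = sin(fδ)/sin δ ≈ 0.512.
p = a·p₁ + b·p₂ ≈ (0.074, -0.263, -0.962); φ = arcsin(p_z) ≈ -74.17°, λ = atan2(p_y, p_x) ≈ -74.27°.

≈ 74°S, 74°W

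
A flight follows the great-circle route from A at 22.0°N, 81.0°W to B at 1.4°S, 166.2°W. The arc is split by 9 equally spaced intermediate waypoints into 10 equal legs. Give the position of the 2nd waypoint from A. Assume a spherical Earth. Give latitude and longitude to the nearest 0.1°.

≈ 20.1°N, 99.3°W

From cos δ = sin φ₁ sin φ₂ + cos φ₁ cos φ₂ cos Δλ, the central angle is δ ≈ 1.502 rad (86.1°).
Interpolate at f = 2/10 with slerp weights a = sin((1−f)δ)/sin δ ≈ 0.935, b = sin(fδ)/sin δ ≈ 0.297.
p = a·p₁ + b·p₂ ≈ (-0.152, -0.927, 0.343); φ = arcsin(p_z) ≈ 20.06°, λ = atan2(p_y, p_x) ≈ -99.34°.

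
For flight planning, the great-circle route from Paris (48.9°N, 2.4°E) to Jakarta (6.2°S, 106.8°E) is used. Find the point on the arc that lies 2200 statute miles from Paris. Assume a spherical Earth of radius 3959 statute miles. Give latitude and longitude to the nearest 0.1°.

Write both endpoints as unit vectors p₁, p₂ with components (cos φ cos λ, cos φ sin λ, sin φ).
The central angle between the endpoints is δ = arccos(p₁·p₂) ≈ 1.817 rad (104.1°). The total great-circle distance is δ·R ≈ 1.817 × 3959 ≈ 7194 mi, so the target fraction is f = 2200/7194 ≈ 0.306.
Interpolate at f ≈ 0.306 with slerp weights a = sin((1−f)δ)/sin δ ≈ 0.982, b = sin(fδ)/sin δ ≈ 0.544.
p = a·p₁ + b·p₂ ≈ (0.489, 0.545, 0.681); φ = arcsin(p_z) ≈ 42.95°, λ = atan2(p_y, p_x) ≈ 48.10°.

≈ 43.0°N, 48.1°E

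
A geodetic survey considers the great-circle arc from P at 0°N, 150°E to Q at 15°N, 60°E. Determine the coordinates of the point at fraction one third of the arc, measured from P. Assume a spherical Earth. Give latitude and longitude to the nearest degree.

The haversine formula gives a central angle δ ≈ 1.571 rad (90.0°) between the endpoints.
Interpolate at f = 1/3 with slerp weights a = sin((1−f)δ)/sin δ ≈ 0.866, b = sin(fδ)/sin δ ≈ 0.500.
p = a·p₁ + b·p₂ ≈ (-0.509, 0.851, 0.129); φ = arcsin(p_z) ≈ 7.44°, λ = atan2(p_y, p_x) ≈ 120.85°.

≈ 7°N, 121°E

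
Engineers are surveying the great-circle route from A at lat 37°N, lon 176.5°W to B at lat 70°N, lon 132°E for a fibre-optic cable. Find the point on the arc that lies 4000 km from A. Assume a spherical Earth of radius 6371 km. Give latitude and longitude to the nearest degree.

Write both endpoints as unit vectors p₁, p₂ with components (cos φ cos λ, cos φ sin λ, sin φ).
The central angle between the endpoints is δ = arccos(p₁·p₂) ≈ 0.744 rad (42.6°). The total great-circle distance is δ·R ≈ 0.744 × 6371 ≈ 4742 km, so the target fraction is f = 4000/4742 ≈ 0.844.
Interpolate at f ≈ 0.844 with slerp weights a = sin((1−f)δ)/sin δ ≈ 0.172, b = sin(fδ)/sin δ ≈ 0.867.
p = a·p₁ + b·p₂ ≈ (-0.335, 0.212, 0.918); φ = arcsin(p_z) ≈ 66.63°, λ = atan2(p_y, p_x) ≈ 147.68°.

≈ lat 67°N, lon 148°E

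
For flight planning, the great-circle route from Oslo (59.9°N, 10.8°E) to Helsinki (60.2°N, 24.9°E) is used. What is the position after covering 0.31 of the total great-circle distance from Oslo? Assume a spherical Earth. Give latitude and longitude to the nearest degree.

Write both endpoints as unit vectors p₁, p₂ with components (cos φ cos λ, cos φ sin λ, sin φ).
The central angle between the endpoints is δ = arccos(p₁·p₂) ≈ 0.123 rad (7.0°).
Interpolate at f = 0.31 with slerp weights a = sin((1−f)δ)/sin δ ≈ 0.691, b = sin(fδ)/sin δ ≈ 0.311.
p = a·p₁ + b·p₂ ≈ (0.480, 0.130, 0.867); φ = arcsin(p_z) ≈ 60.15°, λ = atan2(p_y, p_x) ≈ 15.13°.

≈ (60°N, 15°E)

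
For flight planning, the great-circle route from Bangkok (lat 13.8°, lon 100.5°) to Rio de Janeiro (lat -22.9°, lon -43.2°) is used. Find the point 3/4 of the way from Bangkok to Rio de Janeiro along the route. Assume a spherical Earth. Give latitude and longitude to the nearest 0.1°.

The haversine formula gives a central angle δ ≈ 2.521 rad (144.5°) between the endpoints.
Interpolate at f = 3/4 with slerp weights a = sin((1−f)δ)/sin δ ≈ 1.014, b = sin(fδ)/sin δ ≈ 1.633.
p = a·p₁ + b·p₂ ≈ (0.917, -0.061, -0.394); φ = arcsin(p_z) ≈ -23.18°, λ = atan2(p_y, p_x) ≈ -3.83°.

≈ lat -23.2°, lon -3.8°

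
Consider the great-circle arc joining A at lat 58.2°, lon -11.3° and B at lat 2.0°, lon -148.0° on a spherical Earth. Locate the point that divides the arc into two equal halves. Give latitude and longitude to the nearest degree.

Convert each endpoint to a unit vector on the sphere (x = cos φ cos λ, y = cos φ sin λ, z = sin φ).
The central angle between the endpoints is δ = arccos(p₁·p₂) ≈ 1.932 rad (110.7°).
Interpolate at f = 1/2 with slerp weights a = sin((1−f)δ)/sin δ ≈ 0.880, b = sin(fδ)/sin δ ≈ 0.880.
p = a·p₁ + b·p₂ ≈ (-0.291, -0.557, 0.778); φ = arcsin(p_z) ≈ 51.09°, λ = atan2(p_y, p_x) ≈ -117.60°.

≈ lat 51°, lon -118°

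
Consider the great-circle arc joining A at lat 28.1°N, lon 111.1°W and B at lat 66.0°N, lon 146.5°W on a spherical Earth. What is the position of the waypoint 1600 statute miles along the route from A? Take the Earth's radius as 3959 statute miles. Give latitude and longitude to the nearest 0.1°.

≈ lat 49.4°N, lon 123.0°W

From cos δ = sin φ₁ sin φ₂ + cos φ₁ cos φ₂ cos Δλ, the central angle is δ ≈ 0.763 rad (43.7°). The total great-circle distance is δ·R ≈ 0.763 × 3959 ≈ 3021 mi, so the target fraction is f = 1600/3021 ≈ 0.530.
Interpolate at f ≈ 0.530 with slerp weights a = sin((1−f)δ)/sin δ ≈ 0.508, b = sin(fδ)/sin δ ≈ 0.569.
p = a·p₁ + b·p₂ ≈ (-0.354, -0.546, 0.759); φ = arcsin(p_z) ≈ 49.39°, λ = atan2(p_y, p_x) ≈ -122.99°.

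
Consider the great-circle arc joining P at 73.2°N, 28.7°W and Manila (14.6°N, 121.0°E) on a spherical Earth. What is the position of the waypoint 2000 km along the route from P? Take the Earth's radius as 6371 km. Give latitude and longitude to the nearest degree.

≈ 81°N, 55°E

Convert each endpoint to a unit vector on the sphere (x = cos φ cos λ, y = cos φ sin λ, z = sin φ).
The central angle between the endpoints is δ = arccos(p₁·p₂) ≈ 1.571 rad (90.0°). The total great-circle distance is δ·R ≈ 1.571 × 6371 ≈ 10009 km, so the target fraction is f = 2000/10009 ≈ 0.200.
Interpolate at f ≈ 0.200 with slerp weights a = sin((1−f)δ)/sin δ ≈ 0.951, b = sin(fδ)/sin δ ≈ 0.309.
p = a·p₁ + b·p₂ ≈ (0.087, 0.124, 0.988); φ = arcsin(p_z) ≈ 81.27°, λ = atan2(p_y, p_x) ≈ 54.90°.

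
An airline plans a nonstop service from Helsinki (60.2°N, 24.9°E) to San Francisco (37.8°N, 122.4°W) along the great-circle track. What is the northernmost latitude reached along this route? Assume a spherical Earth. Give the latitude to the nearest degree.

≈ 77°N

The great circle lies in the plane with unit normal n̂ = (p₁ × p₂)/|p₁ × p₂|.
Here n̂_z ≈ -0.217; the vertex latitude is φ_max = arccos|n̂_z| ≈ 77.5°.
Check via Clairaut: cos φ_max = |cos φ₁| · sin C = cos(60.2°)·sin(25.8°) ≈ 0.217, again giving ≈ 77.5°.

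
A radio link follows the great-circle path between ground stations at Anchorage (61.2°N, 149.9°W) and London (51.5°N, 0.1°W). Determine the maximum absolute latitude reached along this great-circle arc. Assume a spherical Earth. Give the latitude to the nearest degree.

The great circle lies in the plane with unit normal n̂ = (p₁ × p₂)/|p₁ × p₂|.
Here n̂_z ≈ +0.167; the vertex latitude is φ_max = arccos|n̂_z| ≈ 80.4°.
Check via Clairaut: cos φ_max = |cos φ₁| · sin C = cos(61.2°)·sin(20.3°) ≈ 0.167, again giving ≈ 80.4°.

≈ 80°N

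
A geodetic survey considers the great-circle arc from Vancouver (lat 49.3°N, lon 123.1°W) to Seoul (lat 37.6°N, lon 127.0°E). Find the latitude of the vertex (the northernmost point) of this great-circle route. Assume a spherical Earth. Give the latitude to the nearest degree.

The great circle lies in the plane with unit normal n̂ = (p₁ × p₂)/|p₁ × p₂|.
Here n̂_z ≈ -0.507; the vertex latitude is φ_max = arccos|n̂_z| ≈ 59.5°.

≈ 60°N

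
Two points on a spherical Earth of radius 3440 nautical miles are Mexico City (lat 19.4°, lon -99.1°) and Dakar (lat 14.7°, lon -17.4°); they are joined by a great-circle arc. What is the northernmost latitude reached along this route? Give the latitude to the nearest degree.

The great circle lies in the plane with unit normal n̂ = (p₁ × p₂)/|p₁ × p₂|.
Here n̂_z ≈ +0.925; the vertex latitude is φ_max = arccos|n̂_z| ≈ 22.4°.
Check via Clairaut: cos φ_max = |cos φ₁| · sin C = cos(19.4°)·sin(78.6°) ≈ 0.925, again giving ≈ 22.4°.

≈ 22°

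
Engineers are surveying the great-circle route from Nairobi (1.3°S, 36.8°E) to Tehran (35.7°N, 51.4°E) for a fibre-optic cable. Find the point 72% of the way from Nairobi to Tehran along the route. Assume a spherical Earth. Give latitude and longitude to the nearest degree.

≈ 25°N, 47°E

Write both endpoints as unit vectors p₁, p₂ with components (cos φ cos λ, cos φ sin λ, sin φ).
The central angle between the endpoints is δ = arccos(p₁·p₂) ≈ 0.688 rad (39.4°).
Interpolate at f = 0.72 with slerp weights a = sin((1−f)δ)/sin δ ≈ 0.302, b = sin(fδ)/sin δ ≈ 0.749.
p = a·p₁ + b·p₂ ≈ (0.621, 0.656, 0.430); φ = arcsin(p_z) ≈ 25.47°, λ = atan2(p_y, p_x) ≈ 46.57°.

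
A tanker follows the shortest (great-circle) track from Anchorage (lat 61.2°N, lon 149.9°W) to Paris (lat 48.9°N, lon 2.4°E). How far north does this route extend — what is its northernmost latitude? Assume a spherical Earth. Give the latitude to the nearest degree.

≈ 81°N

The great circle lies in the plane with unit normal n̂ = (p₁ × p₂)/|p₁ × p₂|.
Here n̂_z ≈ +0.159; the vertex latitude is φ_max = arccos|n̂_z| ≈ 80.8°.
Check via Clairaut: cos φ_max = |cos φ₁| · sin C = cos(61.2°)·sin(19.3°) ≈ 0.159, again giving ≈ 80.8°.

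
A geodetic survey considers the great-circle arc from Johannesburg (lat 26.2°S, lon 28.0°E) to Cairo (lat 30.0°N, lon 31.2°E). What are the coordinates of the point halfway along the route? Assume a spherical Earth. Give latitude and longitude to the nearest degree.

≈ lat 2°N, lon 30°E

Write both endpoints as unit vectors p₁, p₂ with components (cos φ cos λ, cos φ sin λ, sin φ).
The central angle between the endpoints is δ = arccos(p₁·p₂) ≈ 0.982 rad (56.3°).
Interpolate at f = 1/2 with slerp weights a = sin((1−f)δ)/sin δ ≈ 0.567, b = sin(fδ)/sin δ ≈ 0.567.
p = a·p₁ + b·p₂ ≈ (0.869, 0.493, 0.033); φ = arcsin(p_z) ≈ 1.90°, λ = atan2(p_y, p_x) ≈ 29.57°.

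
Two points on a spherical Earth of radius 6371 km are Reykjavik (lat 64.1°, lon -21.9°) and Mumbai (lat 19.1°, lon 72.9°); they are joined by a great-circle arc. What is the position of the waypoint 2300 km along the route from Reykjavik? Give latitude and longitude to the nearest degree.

≈ lat 61°, lon 24°

Write both endpoints as unit vectors p₁, p₂ with components (cos φ cos λ, cos φ sin λ, sin φ).
The central angle between the endpoints is δ = arccos(p₁·p₂) ≈ 1.308 rad (74.9°). The total great-circle distance is δ·R ≈ 1.308 × 6371 ≈ 8333 km, so the target fraction is f = 2300/8333 ≈ 0.276.
Interpolate at f ≈ 0.276 with slerp weights a = sin((1−f)δ)/sin δ ≈ 0.841, b = sin(fδ)/sin δ ≈ 0.366.
p = a·p₁ + b·p₂ ≈ (0.442, 0.193, 0.876); φ = arcsin(p_z) ≈ 61.14°, λ = atan2(p_y, p_x) ≈ 23.62°.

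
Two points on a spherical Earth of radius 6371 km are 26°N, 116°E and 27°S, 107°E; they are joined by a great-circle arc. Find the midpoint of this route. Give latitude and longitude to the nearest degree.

Write both endpoints as unit vectors p₁, p₂ with components (cos φ cos λ, cos φ sin λ, sin φ).
The central angle between the endpoints is δ = arccos(p₁·p₂) ≈ 0.937 rad (53.7°).
Interpolate at f = 1/2 with slerp weights a = sin((1−f)δ)/sin δ ≈ 0.560, b = sin(fδ)/sin δ ≈ 0.560.
p = a·p₁ + b·p₂ ≈ (-0.367, 0.930, -0.009); φ = arcsin(p_z) ≈ -0.50°, λ = atan2(p_y, p_x) ≈ 111.52°.

≈ 1°S, 112°E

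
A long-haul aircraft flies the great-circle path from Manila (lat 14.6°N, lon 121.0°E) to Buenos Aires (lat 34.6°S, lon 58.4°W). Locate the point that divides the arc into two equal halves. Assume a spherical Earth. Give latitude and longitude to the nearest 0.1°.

Convert each endpoint to a unit vector on the sphere (x = cos φ cos λ, y = cos φ sin λ, z = sin φ).
The central angle between the endpoints is δ = arccos(p₁·p₂) ≈ 2.792 rad (160.0°).
Interpolate at f = 1/2 with slerp weights a = sin((1−f)δ)/sin δ ≈ 2.878, b = sin(fδ)/sin δ ≈ 2.878.
p = a·p₁ + b·p₂ ≈ (-0.193, 0.370, -0.909); φ = arcsin(p_z) ≈ -65.35°, λ = atan2(p_y, p_x) ≈ 117.59°.

≈ lat 65.4°S, lon 117.6°E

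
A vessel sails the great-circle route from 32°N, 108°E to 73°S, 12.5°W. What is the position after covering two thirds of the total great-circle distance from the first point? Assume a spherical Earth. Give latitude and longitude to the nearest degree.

Convert each endpoint to a unit vector on the sphere (x = cos φ cos λ, y = cos φ sin λ, z = sin φ).
The central angle between the endpoints is δ = arccos(p₁·p₂) ≈ 2.256 rad (129.2°).
Interpolate at f = 2/3 with slerp weights a = sin((1−f)δ)/sin δ ≈ 0.882, b = sin(fδ)/sin δ ≈ 1.288.
p = a·p₁ + b·p₂ ≈ (0.137, 0.630, -0.765); φ = arcsin(p_z) ≈ -49.88°, λ = atan2(p_y, p_x) ≈ 77.76°.

≈ 50°S, 78°E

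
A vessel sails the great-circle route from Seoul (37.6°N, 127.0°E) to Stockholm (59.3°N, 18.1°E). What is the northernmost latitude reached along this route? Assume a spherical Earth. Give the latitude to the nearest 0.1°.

The great circle lies in the plane with unit normal n̂ = (p₁ × p₂)/|p₁ × p₂|.
Here n̂_z ≈ -0.416; the vertex latitude is φ_max = arccos|n̂_z| ≈ 65.4°.

≈ 65.4°N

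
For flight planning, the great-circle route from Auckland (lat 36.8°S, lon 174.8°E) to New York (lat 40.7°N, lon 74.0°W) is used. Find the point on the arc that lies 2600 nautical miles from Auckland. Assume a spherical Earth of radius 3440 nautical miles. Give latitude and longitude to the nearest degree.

≈ lat 11°S, lon 147°W

Convert each endpoint to a unit vector on the sphere (x = cos φ cos λ, y = cos φ sin λ, z = sin φ).
The central angle between the endpoints is δ = arccos(p₁·p₂) ≈ 2.227 rad (127.6°). The total great-circle distance is δ·R ≈ 2.227 × 3440 ≈ 7661 nmi, so the target fraction is f = 2600/7661 ≈ 0.339.
Interpolate at f ≈ 0.339 with slerp weights a = sin((1−f)δ)/sin δ ≈ 1.256, b = sin(fδ)/sin δ ≈ 0.866.
p = a·p₁ + b·p₂ ≈ (-0.821, -0.540, -0.188); φ = arcsin(p_z) ≈ -10.82°, λ = atan2(p_y, p_x) ≈ -146.67°.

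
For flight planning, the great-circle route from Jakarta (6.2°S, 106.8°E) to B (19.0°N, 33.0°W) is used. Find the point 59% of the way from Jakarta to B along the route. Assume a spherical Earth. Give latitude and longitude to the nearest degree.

Convert each endpoint to a unit vector on the sphere (x = cos φ cos λ, y = cos φ sin λ, z = sin φ).
The central angle between the endpoints is δ = arccos(p₁·p₂) ≈ 2.424 rad (138.9°).
Interpolate at f = 0.59 with slerp weights a = sin((1−f)δ)/sin δ ≈ 1.274, b = sin(fδ)/sin δ ≈ 1.505.
p = a·p₁ + b·p₂ ≈ (0.827, 0.437, 0.352); φ = arcsin(p_z) ≈ 20.63°, λ = atan2(p_y, p_x) ≈ 27.86°.

≈ (21°N, 28°E)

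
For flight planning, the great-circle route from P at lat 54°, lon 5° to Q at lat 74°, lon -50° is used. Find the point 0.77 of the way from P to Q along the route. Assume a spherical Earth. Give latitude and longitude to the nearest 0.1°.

≈ lat 71.4°, lon -28.7°

Convert each endpoint to a unit vector on the sphere (x = cos φ cos λ, y = cos φ sin λ, z = sin φ).
The central angle between the endpoints is δ = arccos(p₁·p₂) ≈ 0.514 rad (29.5°).
Interpolate at f = 0.77 with slerp weights a = sin((1−f)δ)/sin δ ≈ 0.240, b = sin(fδ)/sin δ ≈ 0.784.
p = a·p₁ + b·p₂ ≈ (0.279, -0.153, 0.948); φ = arcsin(p_z) ≈ 71.42°, λ = atan2(p_y, p_x) ≈ -28.75°.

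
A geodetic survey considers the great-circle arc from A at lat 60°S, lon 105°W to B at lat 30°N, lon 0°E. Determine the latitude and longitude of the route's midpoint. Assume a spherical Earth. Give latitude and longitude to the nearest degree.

≈ lat 23°S, lon 33°W

Write both endpoints as unit vectors p₁, p₂ with components (cos φ cos λ, cos φ sin λ, sin φ).
The central angle between the endpoints is δ = arccos(p₁·p₂) ≈ 2.147 rad (123.0°).
Interpolate at f = 1/2 with slerp weights a = sin((1−f)δ)/sin δ ≈ 1.048, b = sin(fδ)/sin δ ≈ 1.048.
p = a·p₁ + b·p₂ ≈ (0.772, -0.506, -0.384); φ = arcsin(p_z) ≈ -22.57°, λ = atan2(p_y, p_x) ≈ -33.25°.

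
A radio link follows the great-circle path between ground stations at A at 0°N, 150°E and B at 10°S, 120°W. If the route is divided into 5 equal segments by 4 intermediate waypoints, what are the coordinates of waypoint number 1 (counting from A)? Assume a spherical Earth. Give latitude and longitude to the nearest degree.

≈ 3°S, 168°E

Write both endpoints as unit vectors p₁, p₂ with components (cos φ cos λ, cos φ sin λ, sin φ).
The central angle between the endpoints is δ = arccos(p₁·p₂) ≈ 1.571 rad (90.0°).
Interpolate at f = 1/5 with slerp weights a = sin((1−f)δ)/sin δ ≈ 0.951, b = sin(fδ)/sin δ ≈ 0.309.
p = a·p₁ + b·p₂ ≈ (-0.976, 0.212, -0.054); φ = arcsin(p_z) ≈ -3.08°, λ = atan2(p_y, p_x) ≈ 167.74°.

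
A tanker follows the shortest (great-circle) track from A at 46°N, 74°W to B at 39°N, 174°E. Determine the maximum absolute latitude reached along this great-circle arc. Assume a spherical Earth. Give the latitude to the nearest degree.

≈ 59°N

The great circle lies in the plane with unit normal n̂ = (p₁ × p₂)/|p₁ × p₂|.
Here n̂_z ≈ -0.517; the vertex latitude is φ_max = arccos|n̂_z| ≈ 58.9°.
Check via Clairaut: cos φ_max = |cos φ₁| · sin C = cos(46.0°)·sin(48.1°) ≈ 0.517, again giving ≈ 58.9°.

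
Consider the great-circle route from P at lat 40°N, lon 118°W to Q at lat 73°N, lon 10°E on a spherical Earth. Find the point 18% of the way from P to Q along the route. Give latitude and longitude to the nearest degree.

Convert each endpoint to a unit vector on the sphere (x = cos φ cos λ, y = cos φ sin λ, z = sin φ).
The central angle between the endpoints is δ = arccos(p₁·p₂) ≈ 1.074 rad (61.5°).
Interpolate at f = 0.18 with slerp weights a = sin((1−f)δ)/sin δ ≈ 0.877, b = sin(fδ)/sin δ ≈ 0.219.
p = a·p₁ + b·p₂ ≈ (-0.253, -0.582, 0.773); φ = arcsin(p_z) ≈ 50.61°, λ = atan2(p_y, p_x) ≈ -113.45°.

≈ lat 51°N, lon 113°W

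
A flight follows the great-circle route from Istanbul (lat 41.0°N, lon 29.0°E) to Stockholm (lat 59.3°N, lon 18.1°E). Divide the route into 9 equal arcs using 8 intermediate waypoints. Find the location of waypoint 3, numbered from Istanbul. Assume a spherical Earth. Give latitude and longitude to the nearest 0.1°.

≈ lat 47.2°N, lon 26.2°E

Convert each endpoint to a unit vector on the sphere (x = cos φ cos λ, y = cos φ sin λ, z = sin φ).
The central angle between the endpoints is δ = arccos(p₁·p₂) ≈ 0.341 rad (19.5°).
Interpolate at f = 3/9 with slerp weights a = sin((1−f)δ)/sin δ ≈ 0.674, b = sin(fδ)/sin δ ≈ 0.339.
p = a·p₁ + b·p₂ ≈ (0.609, 0.300, 0.734); φ = arcsin(p_z) ≈ 47.20°, λ = atan2(p_y, p_x) ≈ 26.24°.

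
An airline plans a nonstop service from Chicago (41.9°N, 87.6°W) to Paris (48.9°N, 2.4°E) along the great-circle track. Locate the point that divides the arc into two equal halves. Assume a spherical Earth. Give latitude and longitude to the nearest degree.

From cos δ = sin φ₁ sin φ₂ + cos φ₁ cos φ₂ cos Δλ, the central angle is δ ≈ 1.043 rad (59.8°).
Interpolate at f = 1/2 with slerp weights a = sin((1−f)δ)/sin δ ≈ 0.577, b = sin(fδ)/sin δ ≈ 0.577.
p = a·p₁ + b·p₂ ≈ (0.397, -0.413, 0.820); φ = arcsin(p_z) ≈ 55.06°, λ = atan2(p_y, p_x) ≈ -46.15°.

≈ (55°N, 46°W)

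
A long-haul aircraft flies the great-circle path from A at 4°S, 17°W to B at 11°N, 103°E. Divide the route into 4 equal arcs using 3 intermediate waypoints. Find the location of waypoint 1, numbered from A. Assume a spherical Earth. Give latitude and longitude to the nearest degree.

The haversine formula gives a central angle δ ≈ 2.098 rad (120.2°) between the endpoints.
Interpolate at f = 1/4 with slerp weights a = sin((1−f)δ)/sin δ ≈ 1.157, b = sin(fδ)/sin δ ≈ 0.579.
p = a·p₁ + b·p₂ ≈ (0.976, 0.217, 0.030); φ = arcsin(p_z) ≈ 1.71°, λ = atan2(p_y, p_x) ≈ 12.52°.

≈ 2°N, 13°E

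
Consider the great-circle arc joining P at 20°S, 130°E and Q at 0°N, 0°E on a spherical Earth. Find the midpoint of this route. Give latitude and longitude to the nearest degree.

≈ 23°S, 61°E

Convert each endpoint to a unit vector on the sphere (x = cos φ cos λ, y = cos φ sin λ, z = sin φ).
The central angle between the endpoints is δ = arccos(p₁·p₂) ≈ 2.219 rad (127.2°).
Interpolate at f = 1/2 with slerp weights a = sin((1−f)δ)/sin δ ≈ 1.124, b = sin(fδ)/sin δ ≈ 1.124.
p = a·p₁ + b·p₂ ≈ (0.445, 0.809, -0.384); φ = arcsin(p_z) ≈ -22.60°, λ = atan2(p_y, p_x) ≈ 61.19°.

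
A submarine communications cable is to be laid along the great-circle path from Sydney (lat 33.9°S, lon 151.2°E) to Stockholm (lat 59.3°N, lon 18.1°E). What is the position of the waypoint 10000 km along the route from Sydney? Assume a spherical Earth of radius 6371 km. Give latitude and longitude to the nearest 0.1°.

Write both endpoints as unit vectors p₁, p₂ with components (cos φ cos λ, cos φ sin λ, sin φ).
The central angle between the endpoints is δ = arccos(p₁·p₂) ≈ 2.448 rad (140.3°). The total great-circle distance is δ·R ≈ 2.448 × 6371 ≈ 15598 km, so the target fraction is f = 10000/15598 ≈ 0.641.
Interpolate at f ≈ 0.641 with slerp weights a = sin((1−f)δ)/sin δ ≈ 1.205, b = sin(fδ)/sin δ ≈ 1.565.
p = a·p₁ + b·p₂ ≈ (-0.117, 0.730, 0.674); φ = arcsin(p_z) ≈ 42.34°, λ = atan2(p_y, p_x) ≈ 99.10°.

≈ lat 42.3°N, lon 99.1°E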